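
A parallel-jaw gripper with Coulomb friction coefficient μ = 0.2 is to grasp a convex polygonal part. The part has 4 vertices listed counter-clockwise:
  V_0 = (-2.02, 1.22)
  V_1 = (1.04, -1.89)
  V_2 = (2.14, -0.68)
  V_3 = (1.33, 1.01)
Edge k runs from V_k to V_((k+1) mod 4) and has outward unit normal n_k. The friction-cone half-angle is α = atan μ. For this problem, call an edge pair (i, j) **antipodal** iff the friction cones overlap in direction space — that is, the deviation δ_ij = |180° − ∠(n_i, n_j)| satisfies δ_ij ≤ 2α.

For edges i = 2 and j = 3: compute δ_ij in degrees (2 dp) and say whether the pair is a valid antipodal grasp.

δ = 119.19°, invalid

α = atan 0.2 = 11.31°;  2α = 22.62°
edge 2: e_2 = (-0.81, +1.69);  n_2 = (+0.9018, +0.4322)
edge 3: e_3 = (-3.35, +0.21);  n_3 = (+0.0626, +0.9980)
∠(n_2, n_3) = 60.81°
δ = |180° − 60.81°| = 119.19°
119.19° > 2α = 22.62°  →  invalid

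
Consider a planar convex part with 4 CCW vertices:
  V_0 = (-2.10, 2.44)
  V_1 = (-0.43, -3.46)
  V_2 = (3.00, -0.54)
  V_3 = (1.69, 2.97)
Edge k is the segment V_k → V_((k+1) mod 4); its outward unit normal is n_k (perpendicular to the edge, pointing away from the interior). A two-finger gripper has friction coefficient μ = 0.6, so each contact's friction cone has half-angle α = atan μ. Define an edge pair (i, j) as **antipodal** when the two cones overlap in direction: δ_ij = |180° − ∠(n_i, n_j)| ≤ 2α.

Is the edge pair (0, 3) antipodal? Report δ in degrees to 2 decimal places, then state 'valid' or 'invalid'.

δ = 82.16°, invalid

α = atan 0.6 = 30.96°;  2α = 61.93°
edge 0: e_0 = (+1.67, -5.90);  n_0 = (-0.9622, -0.2724)
edge 3: e_3 = (-3.79, -0.53);  n_3 = (-0.1385, +0.9904)
∠(n_0, n_3) = 97.84°
δ = |180° − 97.84°| = 82.16°
82.16° > 2α = 61.93°  →  invalid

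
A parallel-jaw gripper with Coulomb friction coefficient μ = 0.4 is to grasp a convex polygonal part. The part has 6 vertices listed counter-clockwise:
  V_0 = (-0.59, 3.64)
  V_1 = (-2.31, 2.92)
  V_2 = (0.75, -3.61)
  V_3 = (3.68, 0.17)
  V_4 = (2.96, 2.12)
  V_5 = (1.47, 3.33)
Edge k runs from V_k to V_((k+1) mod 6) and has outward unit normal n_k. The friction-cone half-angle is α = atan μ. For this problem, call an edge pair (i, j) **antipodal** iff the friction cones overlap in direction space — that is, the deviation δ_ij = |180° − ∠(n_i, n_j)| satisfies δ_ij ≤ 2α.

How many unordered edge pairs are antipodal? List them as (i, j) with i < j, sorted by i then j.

count = 3; pairs: (0,2), (1,3), (1,4)

α = atan 0.4 = 21.80°;  2α = 43.60°
n_0 = (-0.3861, +0.9224)
n_1 = (-0.9055, -0.4243)
n_2 = (+0.7904, -0.6126)
n_3 = (+0.9381, +0.3464)
n_4 = (+0.6304, +0.7763)
n_5 = (+0.1488, +0.9889)
  (0,1): δ = 87.61°  ·
  (0,2): δ = 29.51°  ✓
  (0,3): δ = 87.55°  ·
  (0,4): δ = 118.21°  ·
  (0,5): δ = 148.73°  ·
  (1,2): δ = 62.89°  ·
  (1,3): δ = 4.84°  ✓
  (1,4): δ = 25.81°  ✓
  (1,5): δ = 56.33°  ·
  (2,3): δ = 121.95°  ·
  (2,4): δ = 91.30°  ·
  (2,5): δ = 60.78°  ·
  (3,4): δ = 149.35°  ·
  (3,5): δ = 118.82°  ·
  (4,5): δ = 149.48°  ·
antipodal pairs: 3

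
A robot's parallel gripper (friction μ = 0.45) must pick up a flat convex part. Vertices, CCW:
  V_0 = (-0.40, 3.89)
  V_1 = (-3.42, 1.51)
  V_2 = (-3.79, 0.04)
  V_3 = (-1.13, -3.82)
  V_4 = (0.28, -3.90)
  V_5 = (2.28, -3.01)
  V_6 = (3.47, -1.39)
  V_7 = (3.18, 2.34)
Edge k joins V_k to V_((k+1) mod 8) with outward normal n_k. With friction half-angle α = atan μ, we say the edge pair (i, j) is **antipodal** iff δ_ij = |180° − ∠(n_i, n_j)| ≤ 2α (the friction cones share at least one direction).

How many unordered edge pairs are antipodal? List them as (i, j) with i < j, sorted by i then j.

count = 9; pairs: (0,3), (0,4), (0,5), (1,5), (1,6), (2,6), (2,7), (3,7), (4,7)

α = atan 0.45 = 24.23°;  2α = 48.46°
n_0 = (-0.6190, +0.7854)
n_1 = (-0.9698, +0.2441)
n_2 = (-0.8234, -0.5674)
n_3 = (-0.0566, -0.9984)
n_4 = (+0.4066, -0.9136)
n_5 = (+0.8059, -0.5920)
n_6 = (+0.9970, +0.0775)
n_7 = (+0.3973, +0.9177)
  (0,1): δ = 142.37°  ·
  (0,2): δ = 93.67°  ·
  (0,3): δ = 41.49°  ✓
  (0,4): δ = 14.25°  ✓
  (0,5): δ = 15.46°  ✓
  (0,6): δ = 56.20°  ·
  (0,7): δ = 118.35°  ·
  (1,2): δ = 131.30°  ·
  (1,3): δ = 79.12°  ·
  (1,4): δ = 51.88°  ·
  (1,5): δ = 22.17°  ✓
  (1,6): δ = 18.57°  ✓
  (1,7): δ = 80.72°  ·
  (2,3): δ = 127.82°  ·
  (2,4): δ = 100.58°  ·
  (2,5): δ = 70.87°  ·
  (2,6): δ = 30.13°  ✓
  (2,7): δ = 32.02°  ✓
  (3,4): δ = 152.76°  ·
  (3,5): δ = 123.05°  ·
  (3,6): δ = 82.31°  ·
  (3,7): δ = 20.16°  ✓
  (4,5): δ = 150.29°  ·
  (4,6): δ = 109.54°  ·
  (4,7): δ = 47.40°  ✓
  (5,6): δ = 139.25°  ·
  (5,7): δ = 77.11°  ·
  (6,7): δ = 117.86°  ·
antipodal pairs: 9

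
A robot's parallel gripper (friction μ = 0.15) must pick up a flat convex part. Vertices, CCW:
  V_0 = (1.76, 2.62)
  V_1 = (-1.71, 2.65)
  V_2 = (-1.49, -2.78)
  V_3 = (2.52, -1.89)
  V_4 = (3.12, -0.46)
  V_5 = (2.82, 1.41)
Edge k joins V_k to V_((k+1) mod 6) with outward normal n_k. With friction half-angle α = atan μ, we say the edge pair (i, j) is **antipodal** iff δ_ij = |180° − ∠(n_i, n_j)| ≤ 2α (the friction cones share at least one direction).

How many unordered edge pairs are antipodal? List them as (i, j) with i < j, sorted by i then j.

α = atan 0.15 = 8.53°;  2α = 17.06°
n_0 = (+0.0086, +1.0000)
n_1 = (-0.9992, -0.0405)
n_2 = (+0.2167, -0.9762)
n_3 = (+0.9221, -0.3869)
n_4 = (+0.9874, +0.1584)
n_5 = (+0.7522, +0.6589)
  (0,1): δ = 87.18°  ·
  (0,2): δ = 13.01°  ✓
  (0,3): δ = 67.73°  ·
  (0,4): δ = 99.61°  ·
  (0,5): δ = 131.71°  ·
  (1,2): δ = 79.81°  ·
  (1,3): δ = 25.08°  ·
  (1,4): δ = 6.79°  ✓
  (1,5): δ = 38.90°  ·
  (2,3): δ = 125.28°  ·
  (2,4): δ = 93.40°  ·
  (2,5): δ = 61.29°  ·
  (3,4): δ = 148.12°  ·
  (3,5): δ = 116.02°  ·
  (4,5): δ = 147.89°  ·
antipodal pairs: 2

count = 2; pairs: (0,2), (1,4)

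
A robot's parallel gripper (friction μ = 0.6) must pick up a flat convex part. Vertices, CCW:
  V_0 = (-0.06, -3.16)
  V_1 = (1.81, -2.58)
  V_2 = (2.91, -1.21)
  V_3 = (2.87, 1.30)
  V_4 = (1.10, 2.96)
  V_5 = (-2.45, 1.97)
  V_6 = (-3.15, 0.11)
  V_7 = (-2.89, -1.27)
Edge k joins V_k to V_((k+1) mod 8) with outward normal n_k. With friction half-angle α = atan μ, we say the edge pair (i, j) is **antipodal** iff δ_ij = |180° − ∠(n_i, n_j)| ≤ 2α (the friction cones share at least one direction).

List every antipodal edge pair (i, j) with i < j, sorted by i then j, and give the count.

count = 12; pairs: (0,3), (0,4), (0,5), (1,4), (1,5), (1,6), (2,5), (2,6), (2,7), (3,6), (3,7), (4,7)

α = atan 0.6 = 30.96°;  2α = 61.93°
n_0 = (+0.2962, -0.9551)
n_1 = (+0.7798, -0.6261)
n_2 = (+0.9999, +0.0159)
n_3 = (+0.6841, +0.7294)
n_4 = (-0.2686, +0.9632)
n_5 = (-0.9359, +0.3522)
n_6 = (-0.9827, -0.1851)
n_7 = (-0.5554, -0.8316)
  (0,1): δ = 145.99°  ·
  (0,2): δ = 106.32°  ·
  (0,3): δ = 60.39°  ✓
  (0,4): δ = 1.65°  ✓
  (0,5): δ = 52.14°  ✓
  (0,6): δ = 83.44°  ·
  (0,7): δ = 129.03°  ·
  (1,2): δ = 140.33°  ·
  (1,3): δ = 94.40°  ·
  (1,4): δ = 35.66°  ✓
  (1,5): δ = 18.14°  ✓
  (1,6): δ = 49.43°  ✓
  (1,7): δ = 95.02°  ·
  (2,3): δ = 134.08°  ·
  (2,4): δ = 75.33°  ·
  (2,5): δ = 21.54°  ✓
  (2,6): δ = 9.76°  ✓
  (2,7): δ = 55.35°  ✓
  (3,4): δ = 121.25°  ·
  (3,5): δ = 67.46°  ·
  (3,6): δ = 36.17°  ✓
  (3,7): δ = 9.43°  ✓
  (4,5): δ = 126.21°  ·
  (4,6): δ = 94.91°  ·
  (4,7): δ = 49.32°  ✓
  (5,6): δ = 148.71°  ·
  (5,7): δ = 103.11°  ·
  (6,7): δ = 134.41°  ·
antipodal pairs: 12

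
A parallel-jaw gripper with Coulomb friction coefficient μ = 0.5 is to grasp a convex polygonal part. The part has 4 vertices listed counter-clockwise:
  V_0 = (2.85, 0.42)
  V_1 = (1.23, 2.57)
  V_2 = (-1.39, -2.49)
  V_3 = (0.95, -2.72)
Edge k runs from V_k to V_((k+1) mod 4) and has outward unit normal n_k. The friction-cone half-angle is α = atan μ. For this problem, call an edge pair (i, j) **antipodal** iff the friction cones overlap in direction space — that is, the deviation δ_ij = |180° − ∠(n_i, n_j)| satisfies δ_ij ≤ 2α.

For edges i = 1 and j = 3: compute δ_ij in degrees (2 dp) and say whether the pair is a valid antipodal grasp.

δ = 3.80°, valid

α = atan 0.5 = 26.57°;  2α = 53.13°
edge 1: e_1 = (-2.62, -5.06);  n_1 = (-0.8880, +0.4598)
edge 3: e_3 = (+1.90, +3.14);  n_3 = (+0.8556, -0.5177)
∠(n_1, n_3) = 176.20°
δ = |180° − 176.20°| = 3.80°
3.80° ≤ 2α = 53.13°  →  valid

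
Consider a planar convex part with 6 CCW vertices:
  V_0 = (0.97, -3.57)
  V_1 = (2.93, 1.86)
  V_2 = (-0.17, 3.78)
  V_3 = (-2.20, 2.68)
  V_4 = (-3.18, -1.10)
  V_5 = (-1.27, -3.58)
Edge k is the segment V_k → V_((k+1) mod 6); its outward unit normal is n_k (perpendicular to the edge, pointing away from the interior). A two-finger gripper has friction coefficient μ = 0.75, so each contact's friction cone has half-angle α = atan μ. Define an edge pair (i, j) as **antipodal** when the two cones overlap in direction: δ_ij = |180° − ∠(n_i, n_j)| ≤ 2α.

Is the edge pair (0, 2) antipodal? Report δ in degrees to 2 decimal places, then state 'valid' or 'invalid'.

δ = 41.70°, valid

α = atan 0.75 = 36.87°;  2α = 73.74°
edge 0: e_0 = (+1.96, +5.43);  n_0 = (+0.9406, -0.3395)
edge 2: e_2 = (-2.03, -1.10);  n_2 = (-0.4764, +0.8792)
∠(n_0, n_2) = 138.30°
δ = |180° − 138.30°| = 41.70°
41.70° ≤ 2α = 73.74°  →  valid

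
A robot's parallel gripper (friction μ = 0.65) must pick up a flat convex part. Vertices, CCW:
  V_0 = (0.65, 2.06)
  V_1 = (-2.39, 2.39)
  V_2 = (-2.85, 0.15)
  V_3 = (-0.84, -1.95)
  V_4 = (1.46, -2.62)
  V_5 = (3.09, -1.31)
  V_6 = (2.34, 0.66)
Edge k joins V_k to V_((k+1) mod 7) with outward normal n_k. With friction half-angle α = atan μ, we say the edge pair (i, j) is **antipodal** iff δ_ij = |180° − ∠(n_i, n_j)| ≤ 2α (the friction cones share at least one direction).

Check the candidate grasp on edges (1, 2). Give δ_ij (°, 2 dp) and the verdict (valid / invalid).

δ = 124.65°, invalid

α = atan 0.65 = 33.02°;  2α = 66.05°
edge 1: e_1 = (-0.46, -2.24);  n_1 = (-0.9796, +0.2012)
edge 2: e_2 = (+2.01, -2.10);  n_2 = (-0.7224, -0.6915)
∠(n_1, n_2) = 55.35°
δ = |180° − 55.35°| = 124.65°
124.65° > 2α = 66.05°  →  invalid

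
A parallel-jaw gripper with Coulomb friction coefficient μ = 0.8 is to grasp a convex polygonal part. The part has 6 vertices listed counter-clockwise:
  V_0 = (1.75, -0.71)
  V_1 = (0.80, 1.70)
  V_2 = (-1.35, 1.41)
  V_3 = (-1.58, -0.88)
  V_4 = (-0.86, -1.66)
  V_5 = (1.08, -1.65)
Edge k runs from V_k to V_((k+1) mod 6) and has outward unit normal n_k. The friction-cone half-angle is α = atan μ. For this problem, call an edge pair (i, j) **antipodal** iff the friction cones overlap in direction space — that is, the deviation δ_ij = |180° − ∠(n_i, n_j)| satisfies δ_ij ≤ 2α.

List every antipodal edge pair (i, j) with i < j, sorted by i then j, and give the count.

count = 7; pairs: (0,2), (0,3), (0,4), (1,3), (1,4), (1,5), (2,5)

α = atan 0.8 = 38.66°;  2α = 77.32°
n_0 = (+0.9303, +0.3667)
n_1 = (-0.1337, +0.9910)
n_2 = (-0.9950, +0.0999)
n_3 = (-0.7348, -0.6783)
n_4 = (+0.0052, -1.0000)
n_5 = (+0.8143, -0.5804)
  (0,1): δ = 103.83°  ·
  (0,2): δ = 27.25°  ✓
  (0,3): δ = 21.20°  ✓
  (0,4): δ = 68.78°  ✓
  (0,5): δ = 123.01°  ·
  (1,2): δ = 103.42°  ·
  (1,3): δ = 54.97°  ✓
  (1,4): δ = 7.39°  ✓
  (1,5): δ = 46.84°  ✓
  (2,3): δ = 131.56°  ·
  (2,4): δ = 83.97°  ·
  (2,5): δ = 29.74°  ✓
  (3,4): δ = 132.41°  ·
  (3,5): δ = 78.19°  ·
  (4,5): δ = 125.78°  ·
antipodal pairs: 7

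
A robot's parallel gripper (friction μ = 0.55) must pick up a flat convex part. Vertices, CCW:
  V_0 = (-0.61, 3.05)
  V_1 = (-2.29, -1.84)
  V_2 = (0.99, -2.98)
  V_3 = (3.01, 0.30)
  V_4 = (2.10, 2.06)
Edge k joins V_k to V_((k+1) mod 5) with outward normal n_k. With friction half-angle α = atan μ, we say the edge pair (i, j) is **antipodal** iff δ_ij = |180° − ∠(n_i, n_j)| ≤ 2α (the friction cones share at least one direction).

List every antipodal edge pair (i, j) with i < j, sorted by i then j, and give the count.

count = 4; pairs: (0,2), (0,3), (1,3), (1,4)

α = atan 0.55 = 28.81°;  2α = 57.62°
n_0 = (-0.9457, +0.3249)
n_1 = (-0.3283, -0.9446)
n_2 = (+0.8515, -0.5244)
n_3 = (+0.8883, +0.4593)
n_4 = (+0.3431, +0.9393)
  (0,1): δ = 90.20°  ·
  (0,2): δ = 12.67°  ✓
  (0,3): δ = 46.30°  ✓
  (0,4): δ = 88.89°  ·
  (1,2): δ = 102.46°  ·
  (1,3): δ = 43.49°  ✓
  (1,4): δ = 0.90°  ✓
  (2,3): δ = 121.03°  ·
  (2,4): δ = 78.44°  ·
  (3,4): δ = 137.41°  ·
antipodal pairs: 4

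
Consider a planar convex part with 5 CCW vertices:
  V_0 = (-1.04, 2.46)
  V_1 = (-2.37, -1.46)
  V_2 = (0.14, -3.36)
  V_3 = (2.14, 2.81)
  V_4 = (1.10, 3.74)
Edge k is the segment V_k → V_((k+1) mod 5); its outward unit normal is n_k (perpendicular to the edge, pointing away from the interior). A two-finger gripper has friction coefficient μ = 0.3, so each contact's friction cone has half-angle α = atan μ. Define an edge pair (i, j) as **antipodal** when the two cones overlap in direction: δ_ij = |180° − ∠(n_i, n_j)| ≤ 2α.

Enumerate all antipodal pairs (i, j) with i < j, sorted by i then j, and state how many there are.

α = atan 0.3 = 16.70°;  2α = 33.40°
n_0 = (-0.9470, +0.3213)
n_1 = (-0.6036, -0.7973)
n_2 = (+0.9513, -0.3084)
n_3 = (+0.6666, +0.7454)
n_4 = (-0.5133, +0.8582)
  (0,1): δ = 108.38°  ·
  (0,2): δ = 0.78°  ✓
  (0,3): δ = 66.94°  ·
  (0,4): δ = 139.63°  ·
  (1,2): δ = 70.84°  ·
  (1,3): δ = 4.68°  ✓
  (1,4): δ = 68.01°  ·
  (2,3): δ = 113.84°  ·
  (2,4): δ = 41.15°  ·
  (3,4): δ = 107.31°  ·
antipodal pairs: 2

count = 2; pairs: (0,2), (1,3)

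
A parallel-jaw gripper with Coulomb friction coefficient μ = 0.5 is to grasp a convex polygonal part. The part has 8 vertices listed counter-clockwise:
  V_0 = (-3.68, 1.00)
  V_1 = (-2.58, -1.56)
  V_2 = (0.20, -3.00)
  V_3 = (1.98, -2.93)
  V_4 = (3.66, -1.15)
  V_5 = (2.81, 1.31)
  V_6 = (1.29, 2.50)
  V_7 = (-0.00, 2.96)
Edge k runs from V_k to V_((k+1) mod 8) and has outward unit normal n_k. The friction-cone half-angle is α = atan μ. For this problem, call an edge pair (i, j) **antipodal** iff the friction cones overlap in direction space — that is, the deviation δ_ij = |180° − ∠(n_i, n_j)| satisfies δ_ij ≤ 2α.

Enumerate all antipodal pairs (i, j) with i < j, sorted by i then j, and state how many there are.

count = 10; pairs: (0,4), (0,5), (0,6), (1,4), (1,5), (1,6), (2,5), (2,6), (2,7), (3,7)

α = atan 0.5 = 26.57°;  2α = 53.13°
n_0 = (-0.9188, -0.3948)
n_1 = (-0.4599, -0.8879)
n_2 = (+0.0393, -0.9992)
n_3 = (+0.7272, -0.6864)
n_4 = (+0.9452, +0.3266)
n_5 = (+0.6164, +0.7874)
n_6 = (+0.3359, +0.9419)
n_7 = (-0.4701, +0.8826)
  (0,1): δ = 140.64°  ·
  (0,2): δ = 111.00°  ·
  (0,3): δ = 66.60°  ·
  (0,4): δ = 4.19°  ✓
  (0,5): δ = 28.69°  ✓
  (0,6): δ = 47.12°  ✓
  (0,7): δ = 94.79°  ·
  (1,2): δ = 150.36°  ·
  (1,3): δ = 105.96°  ·
  (1,4): δ = 43.56°  ✓
  (1,5): δ = 10.67°  ✓
  (1,6): δ = 7.76°  ✓
  (1,7): δ = 55.42°  ·
  (2,3): δ = 135.60°  ·
  (2,4): δ = 73.19°  ·
  (2,5): δ = 40.31°  ✓
  (2,6): δ = 21.88°  ✓
  (2,7): δ = 25.79°  ✓
  (3,4): δ = 117.59°  ·
  (3,5): δ = 84.71°  ·
  (3,6): δ = 66.28°  ·
  (3,7): δ = 18.62°  ✓
  (4,5): δ = 147.12°  ·
  (4,6): δ = 128.69°  ·
  (4,7): δ = 81.02°  ·
  (5,6): δ = 161.57°  ·
  (5,7): δ = 113.90°  ·
  (6,7): δ = 132.33°  ·
antipodal pairs: 10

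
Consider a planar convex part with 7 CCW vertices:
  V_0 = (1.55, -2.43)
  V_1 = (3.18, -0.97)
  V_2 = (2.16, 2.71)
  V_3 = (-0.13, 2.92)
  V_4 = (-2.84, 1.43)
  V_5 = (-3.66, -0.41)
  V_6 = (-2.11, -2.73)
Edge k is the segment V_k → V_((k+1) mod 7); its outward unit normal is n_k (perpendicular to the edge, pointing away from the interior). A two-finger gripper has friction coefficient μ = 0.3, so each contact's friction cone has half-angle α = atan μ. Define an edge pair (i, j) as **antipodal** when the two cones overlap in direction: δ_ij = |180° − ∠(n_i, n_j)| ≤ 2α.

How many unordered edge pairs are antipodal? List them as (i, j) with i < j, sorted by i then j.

α = atan 0.3 = 16.70°;  2α = 33.40°
n_0 = (+0.6672, -0.7449)
n_1 = (+0.9637, +0.2671)
n_2 = (+0.0913, +0.9958)
n_3 = (-0.4818, +0.8763)
n_4 = (-0.9134, +0.4071)
n_5 = (-0.8315, -0.5555)
n_6 = (+0.0817, -0.9967)
  (0,1): δ = 116.36°  ·
  (0,2): δ = 47.09°  ·
  (0,3): δ = 13.05°  ✓
  (0,4): δ = 24.13°  ✓
  (0,5): δ = 81.90°  ·
  (0,6): δ = 142.83°  ·
  (1,2): δ = 110.73°  ·
  (1,3): δ = 76.69°  ·
  (1,4): δ = 39.51°  ·
  (1,5): δ = 18.26°  ✓
  (1,6): δ = 79.19°  ·
  (2,3): δ = 145.96°  ·
  (2,4): δ = 108.78°  ·
  (2,5): δ = 51.01°  ·
  (2,6): δ = 9.93°  ✓
  (3,4): δ = 142.82°  ·
  (3,5): δ = 85.06°  ·
  (3,6): δ = 24.12°  ✓
  (4,5): δ = 122.23°  ·
  (4,6): δ = 61.29°  ·
  (5,6): δ = 119.06°  ·
antipodal pairs: 5

count = 5; pairs: (0,3), (0,4), (1,5), (2,6), (3,6)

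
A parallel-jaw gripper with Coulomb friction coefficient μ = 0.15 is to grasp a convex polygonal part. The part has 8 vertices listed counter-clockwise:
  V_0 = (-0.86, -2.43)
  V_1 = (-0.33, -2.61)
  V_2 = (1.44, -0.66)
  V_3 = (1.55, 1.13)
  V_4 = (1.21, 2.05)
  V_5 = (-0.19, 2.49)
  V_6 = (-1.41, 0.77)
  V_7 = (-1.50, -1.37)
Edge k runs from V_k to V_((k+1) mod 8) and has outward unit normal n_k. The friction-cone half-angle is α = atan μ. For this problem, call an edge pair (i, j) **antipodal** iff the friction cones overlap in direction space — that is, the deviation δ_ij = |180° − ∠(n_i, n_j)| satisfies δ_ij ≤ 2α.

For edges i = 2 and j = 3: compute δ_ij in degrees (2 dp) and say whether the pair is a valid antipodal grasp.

δ = 156.20°, invalid

α = atan 0.15 = 8.53°;  2α = 17.06°
edge 2: e_2 = (+0.11, +1.79);  n_2 = (+0.9981, -0.0613)
edge 3: e_3 = (-0.34, +0.92);  n_3 = (+0.9380, +0.3467)
∠(n_2, n_3) = 23.80°
δ = |180° − 23.80°| = 156.20°
156.20° > 2α = 17.06°  →  invalid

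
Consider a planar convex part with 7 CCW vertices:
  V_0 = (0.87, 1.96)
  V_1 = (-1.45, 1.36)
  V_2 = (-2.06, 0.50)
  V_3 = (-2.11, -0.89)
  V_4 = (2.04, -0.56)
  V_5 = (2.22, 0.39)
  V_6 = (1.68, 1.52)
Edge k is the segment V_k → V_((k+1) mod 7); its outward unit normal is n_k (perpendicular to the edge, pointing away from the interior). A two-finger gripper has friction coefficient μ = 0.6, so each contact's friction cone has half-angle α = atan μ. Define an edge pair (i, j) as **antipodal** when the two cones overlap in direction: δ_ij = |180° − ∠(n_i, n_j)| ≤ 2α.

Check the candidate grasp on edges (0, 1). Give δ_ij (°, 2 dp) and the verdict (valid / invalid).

α = atan 0.6 = 30.96°;  2α = 61.93°
edge 0: e_0 = (-2.32, -0.60);  n_0 = (-0.2504, +0.9681)
edge 1: e_1 = (-0.61, -0.86);  n_1 = (-0.8157, +0.5785)
∠(n_0, n_1) = 40.15°
δ = |180° − 40.15°| = 139.85°
139.85° > 2α = 61.93°  →  invalid

δ = 139.85°, invalid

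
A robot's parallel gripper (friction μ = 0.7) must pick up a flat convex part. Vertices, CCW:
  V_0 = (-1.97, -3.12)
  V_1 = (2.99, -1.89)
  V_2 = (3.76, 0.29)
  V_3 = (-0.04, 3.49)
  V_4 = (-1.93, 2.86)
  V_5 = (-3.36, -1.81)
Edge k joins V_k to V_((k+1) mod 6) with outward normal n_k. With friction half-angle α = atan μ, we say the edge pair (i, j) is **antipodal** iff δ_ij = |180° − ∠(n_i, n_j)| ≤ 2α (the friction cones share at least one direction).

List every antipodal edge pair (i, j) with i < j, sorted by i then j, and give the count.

count = 9; pairs: (0,2), (0,3), (0,4), (1,3), (1,4), (1,5), (2,4), (2,5), (3,5)

α = atan 0.7 = 34.99°;  2α = 69.98°
n_0 = (+0.2407, -0.9706)
n_1 = (+0.9429, -0.3330)
n_2 = (+0.6441, +0.7649)
n_3 = (-0.3162, +0.9487)
n_4 = (-0.9562, +0.2928)
n_5 = (-0.6859, -0.7277)
  (0,1): δ = 123.38°  ·
  (0,2): δ = 54.03°  ✓
  (0,3): δ = 4.51°  ✓
  (0,4): δ = 59.05°  ✓
  (0,5): δ = 122.77°  ·
  (1,2): δ = 110.65°  ·
  (1,3): δ = 52.11°  ✓
  (1,4): δ = 2.43°  ✓
  (1,5): δ = 66.15°  ✓
  (2,3): δ = 121.46°  ·
  (2,4): δ = 66.92°  ✓
  (2,5): δ = 3.20°  ✓
  (3,4): δ = 125.46°  ·
  (3,5): δ = 61.74°  ✓
  (4,5): δ = 116.28°  ·
antipodal pairs: 9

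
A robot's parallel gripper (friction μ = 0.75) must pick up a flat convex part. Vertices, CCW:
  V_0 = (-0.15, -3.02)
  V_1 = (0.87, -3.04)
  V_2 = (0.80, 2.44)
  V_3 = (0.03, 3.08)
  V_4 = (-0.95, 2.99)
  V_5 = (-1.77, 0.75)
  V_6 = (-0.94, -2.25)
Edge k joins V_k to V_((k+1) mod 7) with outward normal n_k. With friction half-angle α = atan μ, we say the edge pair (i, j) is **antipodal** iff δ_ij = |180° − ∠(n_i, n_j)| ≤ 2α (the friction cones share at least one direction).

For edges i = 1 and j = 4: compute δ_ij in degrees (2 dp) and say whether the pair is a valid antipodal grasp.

δ = 20.84°, valid

α = atan 0.75 = 36.87°;  2α = 73.74°
edge 1: e_1 = (-0.07, +5.48);  n_1 = (+0.9999, +0.0128)
edge 4: e_4 = (-0.82, -2.24);  n_4 = (-0.9391, +0.3438)
∠(n_1, n_4) = 159.16°
δ = |180° − 159.16°| = 20.84°
20.84° ≤ 2α = 73.74°  →  valid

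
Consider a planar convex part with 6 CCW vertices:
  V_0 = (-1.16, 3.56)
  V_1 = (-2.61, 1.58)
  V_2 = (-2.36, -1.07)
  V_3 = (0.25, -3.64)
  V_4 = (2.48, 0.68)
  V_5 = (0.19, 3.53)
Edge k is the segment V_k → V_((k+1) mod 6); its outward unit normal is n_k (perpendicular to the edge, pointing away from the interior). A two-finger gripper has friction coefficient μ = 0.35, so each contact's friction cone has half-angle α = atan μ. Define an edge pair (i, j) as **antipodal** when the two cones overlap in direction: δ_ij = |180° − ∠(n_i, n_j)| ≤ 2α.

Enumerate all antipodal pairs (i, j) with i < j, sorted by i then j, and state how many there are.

α = atan 0.35 = 19.29°;  2α = 38.58°
n_0 = (-0.8068, +0.5908)
n_1 = (-0.9956, -0.0939)
n_2 = (-0.7016, -0.7125)
n_3 = (+0.8886, -0.4587)
n_4 = (+0.7795, +0.6264)
n_5 = (+0.0222, +0.9998)
  (0,1): δ = 138.39°  ·
  (0,2): δ = 98.34°  ·
  (0,3): δ = 8.91°  ✓
  (0,4): δ = 75.00°  ·
  (0,5): δ = 124.94°  ·
  (1,2): δ = 139.95°  ·
  (1,3): δ = 32.69°  ✓
  (1,4): δ = 33.39°  ✓
  (1,5): δ = 83.34°  ·
  (2,3): δ = 72.75°  ·
  (2,4): δ = 6.66°  ✓
  (2,5): δ = 43.28°  ·
  (3,4): δ = 113.91°  ·
  (3,5): δ = 63.97°  ·
  (4,5): δ = 130.06°  ·
antipodal pairs: 4

count = 4; pairs: (0,3), (1,3), (1,4), (2,4)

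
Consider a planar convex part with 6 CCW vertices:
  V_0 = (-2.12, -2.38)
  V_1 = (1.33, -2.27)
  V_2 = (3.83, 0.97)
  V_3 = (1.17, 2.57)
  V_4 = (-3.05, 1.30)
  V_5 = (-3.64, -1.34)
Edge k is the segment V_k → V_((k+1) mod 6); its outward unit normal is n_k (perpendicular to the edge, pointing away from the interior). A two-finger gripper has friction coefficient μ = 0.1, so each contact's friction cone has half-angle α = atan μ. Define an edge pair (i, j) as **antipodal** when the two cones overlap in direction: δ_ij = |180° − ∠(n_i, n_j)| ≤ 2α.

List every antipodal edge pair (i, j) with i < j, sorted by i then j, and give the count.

α = atan 0.1 = 5.71°;  2α = 11.42°
n_0 = (+0.0319, -0.9995)
n_1 = (+0.7917, -0.6109)
n_2 = (+0.5154, +0.8569)
n_3 = (-0.2882, +0.9576)
n_4 = (-0.9759, +0.2181)
n_5 = (-0.5647, -0.8253)
  (0,1): δ = 129.48°  ·
  (0,2): δ = 32.85°  ·
  (0,3): δ = 14.92°  ·
  (0,4): δ = 75.58°  ·
  (0,5): δ = 143.79°  ·
  (1,2): δ = 83.37°  ·
  (1,3): δ = 35.60°  ·
  (1,4): δ = 25.06°  ·
  (1,5): δ = 93.27°  ·
  (2,3): δ = 132.22°  ·
  (2,4): δ = 71.57°  ·
  (2,5): δ = 3.35°  ✓
  (3,4): δ = 119.35°  ·
  (3,5): δ = 51.13°  ·
  (4,5): δ = 111.78°  ·
antipodal pairs: 1

count = 1; pairs: (2,5)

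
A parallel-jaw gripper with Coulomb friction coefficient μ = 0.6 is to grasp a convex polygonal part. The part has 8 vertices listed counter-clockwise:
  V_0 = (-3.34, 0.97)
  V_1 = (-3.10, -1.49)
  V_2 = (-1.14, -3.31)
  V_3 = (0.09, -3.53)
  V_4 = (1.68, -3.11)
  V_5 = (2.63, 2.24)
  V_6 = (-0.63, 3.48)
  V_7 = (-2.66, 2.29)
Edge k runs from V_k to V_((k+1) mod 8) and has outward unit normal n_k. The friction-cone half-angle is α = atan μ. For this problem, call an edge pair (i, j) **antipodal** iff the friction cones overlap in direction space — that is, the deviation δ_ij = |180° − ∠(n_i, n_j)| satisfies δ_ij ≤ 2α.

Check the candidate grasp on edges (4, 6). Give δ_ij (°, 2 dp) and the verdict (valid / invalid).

δ = 49.55°, valid

α = atan 0.6 = 30.96°;  2α = 61.93°
edge 4: e_4 = (+0.95, +5.35);  n_4 = (+0.9846, -0.1748)
edge 6: e_6 = (-2.03, -1.19);  n_6 = (-0.5057, +0.8627)
∠(n_4, n_6) = 130.45°
δ = |180° − 130.45°| = 49.55°
49.55° ≤ 2α = 61.93°  →  valid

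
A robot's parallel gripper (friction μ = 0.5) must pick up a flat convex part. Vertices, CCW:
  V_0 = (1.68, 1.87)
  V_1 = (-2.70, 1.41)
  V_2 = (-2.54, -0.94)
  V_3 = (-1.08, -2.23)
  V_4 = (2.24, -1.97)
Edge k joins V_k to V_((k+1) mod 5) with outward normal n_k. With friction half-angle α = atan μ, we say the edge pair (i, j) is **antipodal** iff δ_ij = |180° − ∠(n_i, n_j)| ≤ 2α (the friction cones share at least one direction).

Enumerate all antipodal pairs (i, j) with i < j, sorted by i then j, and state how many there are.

count = 4; pairs: (0,2), (0,3), (1,4), (2,4)

α = atan 0.5 = 26.57°;  2α = 53.13°
n_0 = (-0.1044, +0.9945)
n_1 = (-0.9977, -0.0679)
n_2 = (-0.6621, -0.7494)
n_3 = (+0.0781, -0.9969)
n_4 = (+0.9895, +0.1443)
  (0,1): δ = 92.10°  ·
  (0,2): δ = 47.46°  ✓
  (0,3): δ = 1.52°  ✓
  (0,4): δ = 92.30°  ·
  (1,2): δ = 135.36°  ·
  (1,3): δ = 89.42°  ·
  (1,4): δ = 4.40°  ✓
  (2,3): δ = 134.06°  ·
  (2,4): δ = 40.24°  ✓
  (3,4): δ = 86.18°  ·
antipodal pairs: 4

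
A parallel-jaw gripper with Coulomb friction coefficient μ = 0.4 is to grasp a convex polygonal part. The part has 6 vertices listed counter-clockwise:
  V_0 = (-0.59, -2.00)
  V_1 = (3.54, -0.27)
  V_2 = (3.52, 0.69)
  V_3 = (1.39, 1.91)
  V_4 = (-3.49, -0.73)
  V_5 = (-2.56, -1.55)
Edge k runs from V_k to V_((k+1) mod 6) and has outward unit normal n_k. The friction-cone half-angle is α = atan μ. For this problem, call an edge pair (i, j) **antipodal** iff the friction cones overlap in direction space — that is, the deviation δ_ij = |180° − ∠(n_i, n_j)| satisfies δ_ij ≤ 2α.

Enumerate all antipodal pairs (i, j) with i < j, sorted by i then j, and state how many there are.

count = 4; pairs: (0,3), (2,4), (2,5), (3,5)

α = atan 0.4 = 21.80°;  2α = 43.60°
n_0 = (+0.3864, -0.9223)
n_1 = (+0.9998, +0.0208)
n_2 = (+0.4970, +0.8677)
n_3 = (-0.4758, +0.8795)
n_4 = (-0.6614, -0.7501)
n_5 = (-0.2227, -0.9749)
  (0,1): δ = 111.53°  ·
  (0,2): δ = 52.53°  ·
  (0,3): δ = 5.68°  ✓
  (0,4): δ = 115.87°  ·
  (0,5): δ = 144.40°  ·
  (1,2): δ = 121.00°  ·
  (1,3): δ = 62.78°  ·
  (1,4): δ = 47.40°  ·
  (1,5): δ = 75.94°  ·
  (2,3): δ = 121.78°  ·
  (2,4): δ = 11.60°  ✓
  (2,5): δ = 16.94°  ✓
  (3,4): δ = 69.82°  ·
  (3,5): δ = 41.28°  ✓
  (4,5): δ = 151.46°  ·
antipodal pairs: 4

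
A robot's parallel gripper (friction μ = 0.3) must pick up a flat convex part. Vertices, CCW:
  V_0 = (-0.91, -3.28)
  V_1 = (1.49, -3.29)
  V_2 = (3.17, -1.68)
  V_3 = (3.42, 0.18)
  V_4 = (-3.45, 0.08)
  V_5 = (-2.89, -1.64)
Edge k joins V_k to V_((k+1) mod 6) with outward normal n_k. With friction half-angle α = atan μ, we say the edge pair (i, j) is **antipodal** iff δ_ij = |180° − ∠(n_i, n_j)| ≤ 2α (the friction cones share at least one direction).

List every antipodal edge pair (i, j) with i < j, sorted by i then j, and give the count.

count = 2; pairs: (0,3), (2,4)

α = atan 0.3 = 16.70°;  2α = 33.40°
n_0 = (-0.0042, -1.0000)
n_1 = (+0.6919, -0.7220)
n_2 = (+0.9911, -0.1332)
n_3 = (-0.0146, +0.9999)
n_4 = (-0.9509, -0.3096)
n_5 = (-0.6379, -0.7701)
  (0,1): δ = 135.98°  ·
  (0,2): δ = 97.42°  ·
  (0,3): δ = 1.07°  ✓
  (0,4): δ = 108.27°  ·
  (0,5): δ = 140.60°  ·
  (1,2): δ = 141.44°  ·
  (1,3): δ = 42.95°  ·
  (1,4): δ = 64.25°  ·
  (1,5): δ = 96.58°  ·
  (2,3): δ = 81.51°  ·
  (2,4): δ = 25.69°  ✓
  (2,5): δ = 58.02°  ·
  (3,4): δ = 72.80°  ·
  (3,5): δ = 40.47°  ·
  (4,5): δ = 147.67°  ·
antipodal pairs: 2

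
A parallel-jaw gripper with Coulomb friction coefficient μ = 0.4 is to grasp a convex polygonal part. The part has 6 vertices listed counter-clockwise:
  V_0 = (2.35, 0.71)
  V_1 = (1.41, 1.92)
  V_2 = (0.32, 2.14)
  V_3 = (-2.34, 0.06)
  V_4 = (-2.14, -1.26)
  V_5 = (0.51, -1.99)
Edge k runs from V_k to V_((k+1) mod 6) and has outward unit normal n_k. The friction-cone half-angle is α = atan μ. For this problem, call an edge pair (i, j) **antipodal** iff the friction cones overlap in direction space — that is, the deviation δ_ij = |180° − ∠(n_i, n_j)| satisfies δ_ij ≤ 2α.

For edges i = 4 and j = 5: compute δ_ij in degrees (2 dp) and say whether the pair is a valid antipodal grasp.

α = atan 0.4 = 21.80°;  2α = 43.60°
edge 4: e_4 = (+2.65, -0.73);  n_4 = (-0.2656, -0.9641)
edge 5: e_5 = (+1.84, +2.70);  n_5 = (+0.8264, -0.5631)
∠(n_4, n_5) = 71.13°
δ = |180° − 71.13°| = 108.87°
108.87° > 2α = 43.60°  →  invalid

δ = 108.87°, invalid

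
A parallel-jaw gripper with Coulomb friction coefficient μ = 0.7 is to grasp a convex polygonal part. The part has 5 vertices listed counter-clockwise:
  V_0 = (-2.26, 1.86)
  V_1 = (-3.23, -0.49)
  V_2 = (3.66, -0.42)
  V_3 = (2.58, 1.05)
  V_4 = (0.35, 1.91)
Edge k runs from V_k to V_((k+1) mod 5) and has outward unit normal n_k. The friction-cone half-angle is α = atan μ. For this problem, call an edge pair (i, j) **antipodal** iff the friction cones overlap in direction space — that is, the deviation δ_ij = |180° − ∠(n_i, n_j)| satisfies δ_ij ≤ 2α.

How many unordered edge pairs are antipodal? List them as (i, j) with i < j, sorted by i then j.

α = atan 0.7 = 34.99°;  2α = 69.98°
n_0 = (-0.9244, +0.3815)
n_1 = (+0.0102, -0.9999)
n_2 = (+0.8059, +0.5921)
n_3 = (+0.3598, +0.9330)
n_4 = (-0.0192, +0.9998)
  (0,1): δ = 66.99°  ✓
  (0,2): δ = 58.73°  ✓
  (0,3): δ = 91.34°  ·
  (0,4): δ = 113.53°  ·
  (1,2): δ = 54.28°  ✓
  (1,3): δ = 21.67°  ✓
  (1,4): δ = 0.52°  ✓
  (2,3): δ = 147.39°  ·
  (2,4): δ = 125.21°  ·
  (3,4): δ = 157.81°  ·
antipodal pairs: 5

count = 5; pairs: (0,1), (0,2), (1,2), (1,3), (1,4)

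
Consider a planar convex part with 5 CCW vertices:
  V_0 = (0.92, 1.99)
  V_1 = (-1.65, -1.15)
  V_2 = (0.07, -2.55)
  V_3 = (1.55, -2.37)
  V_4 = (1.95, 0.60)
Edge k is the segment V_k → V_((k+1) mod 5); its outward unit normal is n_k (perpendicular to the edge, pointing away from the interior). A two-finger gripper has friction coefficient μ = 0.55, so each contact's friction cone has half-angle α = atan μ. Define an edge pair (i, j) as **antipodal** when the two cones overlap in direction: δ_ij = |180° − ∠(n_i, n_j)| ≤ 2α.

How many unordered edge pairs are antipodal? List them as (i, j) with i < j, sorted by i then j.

count = 3; pairs: (0,2), (0,3), (1,4)

α = atan 0.55 = 28.81°;  2α = 57.62°
n_0 = (-0.7738, +0.6334)
n_1 = (-0.6313, -0.7756)
n_2 = (+0.1207, -0.9927)
n_3 = (+0.9911, -0.1335)
n_4 = (+0.8035, +0.5954)
  (0,1): δ = 89.84°  ·
  (0,2): δ = 43.77°  ✓
  (0,3): δ = 31.63°  ✓
  (0,4): δ = 75.84°  ·
  (1,2): δ = 133.92°  ·
  (1,3): δ = 58.53°  ·
  (1,4): δ = 14.32°  ✓
  (2,3): δ = 104.60°  ·
  (2,4): δ = 60.40°  ·
  (3,4): δ = 135.79°  ·
antipodal pairs: 3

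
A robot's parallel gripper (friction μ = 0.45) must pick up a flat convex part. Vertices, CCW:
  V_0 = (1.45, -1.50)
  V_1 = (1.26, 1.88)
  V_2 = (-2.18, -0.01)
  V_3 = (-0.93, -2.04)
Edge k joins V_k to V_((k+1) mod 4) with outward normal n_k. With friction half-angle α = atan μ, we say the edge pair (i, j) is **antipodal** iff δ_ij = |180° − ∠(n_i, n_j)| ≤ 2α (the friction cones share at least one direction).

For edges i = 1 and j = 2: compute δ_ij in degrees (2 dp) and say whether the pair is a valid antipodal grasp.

α = atan 0.45 = 24.23°;  2α = 48.46°
edge 1: e_1 = (-3.44, -1.89);  n_1 = (-0.4815, +0.8764)
edge 2: e_2 = (+1.25, -2.03);  n_2 = (-0.8515, -0.5243)
∠(n_1, n_2) = 92.84°
δ = |180° − 92.84°| = 87.16°
87.16° > 2α = 48.46°  →  invalid

δ = 87.16°, invalid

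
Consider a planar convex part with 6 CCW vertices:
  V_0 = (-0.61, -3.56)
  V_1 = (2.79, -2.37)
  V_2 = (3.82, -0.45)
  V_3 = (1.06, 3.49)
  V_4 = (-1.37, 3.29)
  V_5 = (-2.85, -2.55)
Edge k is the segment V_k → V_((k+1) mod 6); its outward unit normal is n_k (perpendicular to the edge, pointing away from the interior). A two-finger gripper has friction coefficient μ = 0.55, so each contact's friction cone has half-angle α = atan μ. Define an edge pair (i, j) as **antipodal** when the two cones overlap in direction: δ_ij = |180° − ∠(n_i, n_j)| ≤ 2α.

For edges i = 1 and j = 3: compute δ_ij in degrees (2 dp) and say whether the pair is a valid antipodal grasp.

δ = 57.08°, valid

α = atan 0.55 = 28.81°;  2α = 57.62°
edge 1: e_1 = (+1.03, +1.92);  n_1 = (+0.8812, -0.4727)
edge 3: e_3 = (-2.43, -0.20);  n_3 = (-0.0820, +0.9966)
∠(n_1, n_3) = 122.92°
δ = |180° − 122.92°| = 57.08°
57.08° ≤ 2α = 57.62°  →  valid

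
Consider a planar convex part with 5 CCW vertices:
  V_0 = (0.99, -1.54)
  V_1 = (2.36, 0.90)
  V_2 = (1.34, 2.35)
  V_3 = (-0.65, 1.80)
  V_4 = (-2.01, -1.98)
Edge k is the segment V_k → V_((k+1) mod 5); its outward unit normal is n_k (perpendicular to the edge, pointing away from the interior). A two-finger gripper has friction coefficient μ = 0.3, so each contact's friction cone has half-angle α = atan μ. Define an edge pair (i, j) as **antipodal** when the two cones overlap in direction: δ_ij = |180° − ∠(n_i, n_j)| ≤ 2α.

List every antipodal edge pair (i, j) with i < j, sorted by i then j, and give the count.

count = 2; pairs: (0,3), (2,4)

α = atan 0.3 = 16.70°;  2α = 33.40°
n_0 = (+0.8720, -0.4896)
n_1 = (+0.8179, +0.5754)
n_2 = (-0.2664, +0.9639)
n_3 = (-0.9410, +0.3385)
n_4 = (+0.1451, -0.9894)
  (0,1): δ = 115.56°  ·
  (0,2): δ = 45.24°  ·
  (0,3): δ = 9.52°  ✓
  (0,4): δ = 127.66°  ·
  (1,2): δ = 109.67°  ·
  (1,3): δ = 54.91°  ·
  (1,4): δ = 63.22°  ·
  (2,3): δ = 125.24°  ·
  (2,4): δ = 7.11°  ✓
  (3,4): δ = 61.87°  ·
antipodal pairs: 2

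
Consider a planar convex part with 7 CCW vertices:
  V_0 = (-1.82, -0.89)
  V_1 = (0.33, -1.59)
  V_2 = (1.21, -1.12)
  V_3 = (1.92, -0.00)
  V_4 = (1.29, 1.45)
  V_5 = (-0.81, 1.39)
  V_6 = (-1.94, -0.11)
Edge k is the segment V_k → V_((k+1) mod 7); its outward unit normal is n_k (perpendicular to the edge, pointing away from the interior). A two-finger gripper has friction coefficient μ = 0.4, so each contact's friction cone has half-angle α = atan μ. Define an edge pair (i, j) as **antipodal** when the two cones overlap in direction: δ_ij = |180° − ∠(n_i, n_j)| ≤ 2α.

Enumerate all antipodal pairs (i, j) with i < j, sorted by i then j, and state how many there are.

α = atan 0.4 = 21.80°;  2α = 43.60°
n_0 = (-0.3096, -0.9509)
n_1 = (+0.4711, -0.8821)
n_2 = (+0.8446, -0.5354)
n_3 = (+0.9172, +0.3985)
n_4 = (-0.0286, +0.9996)
n_5 = (-0.7987, +0.6017)
n_6 = (-0.9884, -0.1521)
  (0,1): δ = 133.86°  ·
  (0,2): δ = 104.34°  ·
  (0,3): δ = 48.48°  ·
  (0,4): δ = 19.67°  ✓
  (0,5): δ = 71.04°  ·
  (0,6): δ = 116.78°  ·
  (1,2): δ = 150.48°  ·
  (1,3): δ = 94.62°  ·
  (1,4): δ = 26.47°  ✓
  (1,5): δ = 24.90°  ✓
  (1,6): δ = 70.64°  ·
  (2,3): δ = 124.14°  ·
  (2,4): δ = 55.99°  ·
  (2,5): δ = 4.62°  ✓
  (2,6): δ = 41.12°  ✓
  (3,4): δ = 111.85°  ·
  (3,5): δ = 60.48°  ·
  (3,6): δ = 14.74°  ✓
  (4,5): δ = 128.63°  ·
  (4,6): δ = 82.89°  ·
  (5,6): δ = 134.26°  ·
antipodal pairs: 6

count = 6; pairs: (0,4), (1,4), (1,5), (2,5), (2,6), (3,6)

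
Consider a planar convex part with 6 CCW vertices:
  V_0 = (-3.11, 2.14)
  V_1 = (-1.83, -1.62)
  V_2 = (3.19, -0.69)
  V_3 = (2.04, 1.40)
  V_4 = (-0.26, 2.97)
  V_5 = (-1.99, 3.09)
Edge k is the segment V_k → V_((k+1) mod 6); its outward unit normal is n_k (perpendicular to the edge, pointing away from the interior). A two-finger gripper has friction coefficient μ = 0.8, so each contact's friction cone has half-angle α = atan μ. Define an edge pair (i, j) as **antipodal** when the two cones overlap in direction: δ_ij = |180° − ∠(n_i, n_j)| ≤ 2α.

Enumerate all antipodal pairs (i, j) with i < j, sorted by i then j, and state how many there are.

count = 7; pairs: (0,2), (0,3), (0,4), (1,2), (1,3), (1,4), (1,5)

α = atan 0.8 = 38.66°;  2α = 77.32°
n_0 = (-0.9466, -0.3223)
n_1 = (+0.1822, -0.9833)
n_2 = (+0.8761, +0.4821)
n_3 = (+0.5638, +0.8259)
n_4 = (+0.0692, +0.9976)
n_5 = (-0.6469, +0.7626)
  (0,1): δ = 98.30°  ·
  (0,2): δ = 10.02°  ✓
  (0,3): δ = 36.88°  ✓
  (0,4): δ = 67.23°  ✓
  (0,5): δ = 111.51°  ·
  (1,2): δ = 71.67°  ✓
  (1,3): δ = 44.81°  ✓
  (1,4): δ = 14.46°  ✓
  (1,5): δ = 29.81°  ✓
  (2,3): δ = 153.14°  ·
  (2,4): δ = 122.79°  ·
  (2,5): δ = 78.52°  ·
  (3,4): δ = 149.65°  ·
  (3,5): δ = 105.38°  ·
  (4,5): δ = 135.73°  ·
antipodal pairs: 7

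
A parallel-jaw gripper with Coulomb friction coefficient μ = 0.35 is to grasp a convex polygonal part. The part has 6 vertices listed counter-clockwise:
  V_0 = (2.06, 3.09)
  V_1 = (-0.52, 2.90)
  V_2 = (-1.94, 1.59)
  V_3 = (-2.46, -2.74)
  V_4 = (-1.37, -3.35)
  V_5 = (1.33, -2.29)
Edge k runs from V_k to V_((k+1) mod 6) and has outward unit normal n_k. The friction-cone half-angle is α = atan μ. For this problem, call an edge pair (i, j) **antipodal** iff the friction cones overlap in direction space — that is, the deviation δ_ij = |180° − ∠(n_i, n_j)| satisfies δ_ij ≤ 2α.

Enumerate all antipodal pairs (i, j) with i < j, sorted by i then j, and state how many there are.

α = atan 0.35 = 19.29°;  2α = 38.58°
n_0 = (-0.0734, +0.9973)
n_1 = (-0.6781, +0.7350)
n_2 = (-0.9929, +0.1192)
n_3 = (-0.4884, -0.8726)
n_4 = (+0.3654, -0.9308)
n_5 = (+0.9909, -0.1345)
  (0,1): δ = 141.52°  ·
  (0,2): δ = 101.06°  ·
  (0,3): δ = 33.44°  ✓
  (0,4): δ = 17.22°  ✓
  (0,5): δ = 78.06°  ·
  (1,2): δ = 139.54°  ·
  (1,3): δ = 71.93°  ·
  (1,4): δ = 21.26°  ✓
  (1,5): δ = 39.58°  ·
  (2,3): δ = 112.38°  ·
  (2,4): δ = 61.72°  ·
  (2,5): δ = 0.88°  ✓
  (3,4): δ = 129.33°  ·
  (3,5): δ = 68.49°  ·
  (4,5): δ = 119.16°  ·
antipodal pairs: 4

count = 4; pairs: (0,3), (0,4), (1,4), (2,5)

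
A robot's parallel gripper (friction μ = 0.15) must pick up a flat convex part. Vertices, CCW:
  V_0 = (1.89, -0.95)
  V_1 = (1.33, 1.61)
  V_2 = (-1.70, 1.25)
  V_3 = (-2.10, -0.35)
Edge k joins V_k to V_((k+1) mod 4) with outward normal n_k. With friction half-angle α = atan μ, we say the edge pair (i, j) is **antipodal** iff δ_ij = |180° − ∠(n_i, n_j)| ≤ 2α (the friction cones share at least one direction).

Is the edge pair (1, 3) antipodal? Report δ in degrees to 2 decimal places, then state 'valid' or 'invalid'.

δ = 15.33°, valid

α = atan 0.15 = 8.53°;  2α = 17.06°
edge 1: e_1 = (-3.03, -0.36);  n_1 = (-0.1180, +0.9930)
edge 3: e_3 = (+3.99, -0.60);  n_3 = (-0.1487, -0.9889)
∠(n_1, n_3) = 164.67°
δ = |180° − 164.67°| = 15.33°
15.33° ≤ 2α = 17.06°  →  valid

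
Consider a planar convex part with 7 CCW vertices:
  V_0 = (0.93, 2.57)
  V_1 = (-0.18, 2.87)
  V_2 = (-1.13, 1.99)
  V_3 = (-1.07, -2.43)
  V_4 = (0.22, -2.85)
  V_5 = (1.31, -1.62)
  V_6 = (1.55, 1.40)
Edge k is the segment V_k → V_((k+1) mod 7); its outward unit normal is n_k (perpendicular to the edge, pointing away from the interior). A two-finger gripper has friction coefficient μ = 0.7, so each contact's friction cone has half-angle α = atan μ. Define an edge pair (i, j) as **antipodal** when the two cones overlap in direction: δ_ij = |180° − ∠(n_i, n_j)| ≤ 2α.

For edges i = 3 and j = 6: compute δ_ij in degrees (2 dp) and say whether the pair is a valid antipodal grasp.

δ = 44.05°, valid

α = atan 0.7 = 34.99°;  2α = 69.98°
edge 3: e_3 = (+1.29, -0.42);  n_3 = (-0.3096, -0.9509)
edge 6: e_6 = (-0.62, +1.17);  n_6 = (+0.8836, +0.4682)
∠(n_3, n_6) = 135.95°
δ = |180° − 135.95°| = 44.05°
44.05° ≤ 2α = 69.98°  →  valid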